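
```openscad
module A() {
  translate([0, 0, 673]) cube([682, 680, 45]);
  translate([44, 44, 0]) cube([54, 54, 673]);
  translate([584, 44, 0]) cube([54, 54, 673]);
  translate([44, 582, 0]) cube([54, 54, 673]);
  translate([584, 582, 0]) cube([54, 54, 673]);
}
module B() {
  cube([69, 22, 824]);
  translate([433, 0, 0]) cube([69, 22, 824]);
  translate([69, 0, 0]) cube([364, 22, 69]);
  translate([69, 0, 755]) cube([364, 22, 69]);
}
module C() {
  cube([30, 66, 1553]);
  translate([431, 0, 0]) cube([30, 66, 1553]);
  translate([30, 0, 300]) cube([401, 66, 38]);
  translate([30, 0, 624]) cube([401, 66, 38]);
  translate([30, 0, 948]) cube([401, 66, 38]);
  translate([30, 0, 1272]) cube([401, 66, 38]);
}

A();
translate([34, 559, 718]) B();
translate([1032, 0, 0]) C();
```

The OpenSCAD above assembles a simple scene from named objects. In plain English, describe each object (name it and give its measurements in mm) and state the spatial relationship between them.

A is a table with a 682×680 mm rectangular top, 45 mm thick, top surface at z = 718 mm, supported by four 54×54 mm square legs, each inset 44 mm from the nearest pair of top edges, running from the floor.

B is a picture frame with a 364×686 mm rectangular opening (x by z) and a uniform 69 mm border on every side. Frame depth is 22 mm along y. It is built from two vertical stiles running the full outside height and two horizontal rails spanning the gap between the stiles.

C is a straight ladder. Two 30×66 mm vertical rails, 1553 mm tall, stand 461 mm apart (outside-to-outside) with their front faces coplanar on the −y side. 4 rungs, each 66 mm deep and 38 mm tall, span between the inner faces of the rails, front faces flush with the rails. The lowest rung's underside is at z = 300 mm and rungs are spaced 324 mm apart (underside to underside).

The picture frame is on top of the table. The ladder is on the floor beside the table on its +x side.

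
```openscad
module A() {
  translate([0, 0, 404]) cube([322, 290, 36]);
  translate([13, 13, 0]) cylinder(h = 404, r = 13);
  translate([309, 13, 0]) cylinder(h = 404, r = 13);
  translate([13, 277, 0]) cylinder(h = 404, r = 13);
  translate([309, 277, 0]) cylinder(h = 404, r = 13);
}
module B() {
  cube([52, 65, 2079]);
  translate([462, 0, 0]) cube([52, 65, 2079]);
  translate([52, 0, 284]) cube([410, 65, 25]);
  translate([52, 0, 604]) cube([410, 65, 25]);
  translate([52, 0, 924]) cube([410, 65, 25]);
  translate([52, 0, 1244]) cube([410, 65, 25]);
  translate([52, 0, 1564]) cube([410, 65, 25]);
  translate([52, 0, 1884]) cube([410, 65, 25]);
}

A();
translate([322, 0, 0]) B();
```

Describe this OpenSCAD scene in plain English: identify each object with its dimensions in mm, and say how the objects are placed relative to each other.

A is a four-legged stool. The seat is 322×290 mm, 36 mm thick, top at z = 440 mm. It stands on four round legs, each 26 mm in diameter, from z = 0 to the seat underside, each leg's axis is inset half a diameter from the nearest pair of seat edges (so the leg's bounding box is flush with the corner).

B is a straight ladder. Two 52×65 mm vertical rails, 2079 mm tall, stand 514 mm apart (outside-to-outside) with their front faces coplanar on the −y side. 6 rungs, each 65 mm deep and 25 mm tall, span between the inner faces of the rails, front faces flush with the rails. The lowest rung's underside is at z = 284 mm and rungs are spaced 320 mm apart (underside to underside).

The ladder is against the stool's +x side, with their −y faces flush.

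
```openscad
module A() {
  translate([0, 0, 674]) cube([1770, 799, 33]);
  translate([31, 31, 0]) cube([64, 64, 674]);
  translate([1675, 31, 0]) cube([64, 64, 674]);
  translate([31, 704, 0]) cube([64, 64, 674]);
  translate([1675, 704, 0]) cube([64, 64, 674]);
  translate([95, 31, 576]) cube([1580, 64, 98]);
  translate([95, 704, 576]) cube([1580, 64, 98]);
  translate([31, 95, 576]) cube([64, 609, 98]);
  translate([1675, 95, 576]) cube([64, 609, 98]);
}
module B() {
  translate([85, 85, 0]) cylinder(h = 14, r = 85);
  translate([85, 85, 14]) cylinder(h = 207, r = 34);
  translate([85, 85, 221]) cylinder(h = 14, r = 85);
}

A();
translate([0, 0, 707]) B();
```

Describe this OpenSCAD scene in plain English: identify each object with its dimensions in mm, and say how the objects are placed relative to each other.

A is a rectangular dining table. The top is 1770×799×33 mm with its upper surface at z = 707 mm. It stands on four 64×64 mm square legs, each inset 31 mm from the nearest pair of top edges, running from the floor to the underside of the top. Four apron rails, 64 mm thick and 98 mm tall, run between adjacent legs with their top edges flush with the underside of the top and their outer faces flush with the legs' outer faces.

B is a spool: two coaxial disc flanges of radius 85 mm and thickness 14 mm, joined by a core cylinder of radius 34 mm and height 207 mm. The lower flange rests on z = 0 and the three cylinders share a vertical axis.

The spool is on top of the table.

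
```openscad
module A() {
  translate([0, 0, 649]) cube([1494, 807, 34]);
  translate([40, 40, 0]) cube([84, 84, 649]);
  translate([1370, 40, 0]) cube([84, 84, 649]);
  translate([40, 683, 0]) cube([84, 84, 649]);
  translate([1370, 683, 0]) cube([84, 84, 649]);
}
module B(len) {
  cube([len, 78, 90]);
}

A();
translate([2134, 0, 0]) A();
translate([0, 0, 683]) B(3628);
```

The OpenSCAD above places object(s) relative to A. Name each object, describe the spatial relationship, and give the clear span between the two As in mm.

A is a table. B is a beam. A beam spans the tops of two tables. The clear span between the two tables is 640 mm.

Second table starts at x = 2134; first ends at x = 1494; clear span = 2134 − 1494 = 640 mm.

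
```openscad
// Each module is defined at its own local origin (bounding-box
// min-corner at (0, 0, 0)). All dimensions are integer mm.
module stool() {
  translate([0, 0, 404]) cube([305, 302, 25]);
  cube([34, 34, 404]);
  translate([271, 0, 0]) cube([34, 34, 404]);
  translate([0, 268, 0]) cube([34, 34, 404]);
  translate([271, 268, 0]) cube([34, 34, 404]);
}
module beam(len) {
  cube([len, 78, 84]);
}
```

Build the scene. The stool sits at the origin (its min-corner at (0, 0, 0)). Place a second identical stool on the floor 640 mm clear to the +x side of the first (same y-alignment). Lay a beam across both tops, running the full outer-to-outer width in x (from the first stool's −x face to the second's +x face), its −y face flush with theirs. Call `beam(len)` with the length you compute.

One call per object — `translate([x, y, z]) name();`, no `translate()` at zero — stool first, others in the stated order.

stool();
translate([945, 0, 0]) stool();
translate([0, 0, 429]) beam(1250);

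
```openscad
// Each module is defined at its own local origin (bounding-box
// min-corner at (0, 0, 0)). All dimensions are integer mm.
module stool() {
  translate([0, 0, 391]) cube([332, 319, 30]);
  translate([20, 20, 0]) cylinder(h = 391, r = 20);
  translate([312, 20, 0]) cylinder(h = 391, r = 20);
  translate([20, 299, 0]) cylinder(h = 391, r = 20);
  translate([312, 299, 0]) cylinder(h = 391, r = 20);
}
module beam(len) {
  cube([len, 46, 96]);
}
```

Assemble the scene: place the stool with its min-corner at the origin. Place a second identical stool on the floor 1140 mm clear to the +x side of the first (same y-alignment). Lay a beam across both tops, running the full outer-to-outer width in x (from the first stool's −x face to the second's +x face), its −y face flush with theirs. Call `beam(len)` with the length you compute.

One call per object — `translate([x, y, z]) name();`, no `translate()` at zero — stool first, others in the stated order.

stool();
translate([1472, 0, 0]) stool();
translate([0, 0, 421]) beam(1804);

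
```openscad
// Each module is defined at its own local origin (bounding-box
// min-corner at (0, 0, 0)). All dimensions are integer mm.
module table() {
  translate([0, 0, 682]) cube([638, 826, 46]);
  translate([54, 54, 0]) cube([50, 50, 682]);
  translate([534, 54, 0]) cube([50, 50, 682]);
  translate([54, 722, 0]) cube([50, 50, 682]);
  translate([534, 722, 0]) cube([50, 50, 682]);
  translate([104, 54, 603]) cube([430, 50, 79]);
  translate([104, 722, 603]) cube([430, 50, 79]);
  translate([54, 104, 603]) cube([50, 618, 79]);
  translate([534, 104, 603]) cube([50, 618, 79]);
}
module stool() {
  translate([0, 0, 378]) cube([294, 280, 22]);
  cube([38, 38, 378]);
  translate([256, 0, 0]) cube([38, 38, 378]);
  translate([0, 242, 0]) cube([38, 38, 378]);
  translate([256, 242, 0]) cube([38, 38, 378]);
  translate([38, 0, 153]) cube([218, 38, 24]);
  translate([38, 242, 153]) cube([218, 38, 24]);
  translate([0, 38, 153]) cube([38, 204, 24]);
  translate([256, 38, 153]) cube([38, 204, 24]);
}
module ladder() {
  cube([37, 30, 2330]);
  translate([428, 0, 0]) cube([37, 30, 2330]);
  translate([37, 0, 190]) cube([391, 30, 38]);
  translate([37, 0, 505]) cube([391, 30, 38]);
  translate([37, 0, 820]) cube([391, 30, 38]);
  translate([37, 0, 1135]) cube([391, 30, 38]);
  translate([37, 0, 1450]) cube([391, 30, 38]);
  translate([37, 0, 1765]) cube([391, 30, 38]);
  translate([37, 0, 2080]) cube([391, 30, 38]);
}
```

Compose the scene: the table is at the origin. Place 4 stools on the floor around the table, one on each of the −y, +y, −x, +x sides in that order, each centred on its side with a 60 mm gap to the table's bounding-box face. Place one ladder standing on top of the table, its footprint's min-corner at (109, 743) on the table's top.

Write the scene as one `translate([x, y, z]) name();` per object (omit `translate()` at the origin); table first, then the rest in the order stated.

table();
translate([172, -340, 0]) stool();
translate([172, 886, 0]) stool();
translate([-354, 273, 0]) stool();
translate([698, 273, 0]) stool();
translate([109, 743, 728]) ladder();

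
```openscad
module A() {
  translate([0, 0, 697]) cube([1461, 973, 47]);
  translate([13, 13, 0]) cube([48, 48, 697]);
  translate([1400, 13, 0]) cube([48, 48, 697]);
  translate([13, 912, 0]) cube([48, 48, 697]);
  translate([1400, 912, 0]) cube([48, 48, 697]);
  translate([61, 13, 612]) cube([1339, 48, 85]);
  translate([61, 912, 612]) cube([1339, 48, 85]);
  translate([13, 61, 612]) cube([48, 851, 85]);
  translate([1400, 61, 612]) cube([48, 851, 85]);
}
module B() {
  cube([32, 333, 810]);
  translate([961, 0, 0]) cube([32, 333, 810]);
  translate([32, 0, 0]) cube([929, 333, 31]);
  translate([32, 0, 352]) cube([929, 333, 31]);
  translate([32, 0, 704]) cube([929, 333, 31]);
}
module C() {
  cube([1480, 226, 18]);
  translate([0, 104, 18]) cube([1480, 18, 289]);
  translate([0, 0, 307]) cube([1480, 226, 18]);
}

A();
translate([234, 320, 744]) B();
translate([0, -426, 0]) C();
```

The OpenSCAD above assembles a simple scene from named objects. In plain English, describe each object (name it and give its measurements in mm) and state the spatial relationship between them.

A is a table with a 1461×973 mm rectangular top, 47 mm thick, top surface at z = 744 mm, supported by four 48×48 mm square legs, each inset 13 mm from the nearest pair of top edges, running from the floor. Four apron rails, 48 mm thick and 85 mm tall, run between adjacent legs with their top edges flush with the underside of the top and their outer faces flush with the legs' outer faces.

B is an open bookshelf. Two side panels, each 32 mm thick, 333 mm deep and 810 mm tall, stand 993 mm apart (outside-to-outside). Between them sit 3 shelves, each 31 mm thick and 333 mm deep, spanning the full gap between the sides. The bottom shelf rests on the floor (its underside at z = 0) and the clear gap between one shelf's top and the next shelf's underside is 321 mm.

C is an I-beam lying along x, 1480 mm long. Overall section height 325 mm. Two flanges 226 mm wide (y) and 18 mm thick, one on the floor and one at the top; a web 18 mm thick runs between them, centred on the flange width.

The bookshelf is on top of the table, centred. The I-beam is on the floor beside the table on its −y side.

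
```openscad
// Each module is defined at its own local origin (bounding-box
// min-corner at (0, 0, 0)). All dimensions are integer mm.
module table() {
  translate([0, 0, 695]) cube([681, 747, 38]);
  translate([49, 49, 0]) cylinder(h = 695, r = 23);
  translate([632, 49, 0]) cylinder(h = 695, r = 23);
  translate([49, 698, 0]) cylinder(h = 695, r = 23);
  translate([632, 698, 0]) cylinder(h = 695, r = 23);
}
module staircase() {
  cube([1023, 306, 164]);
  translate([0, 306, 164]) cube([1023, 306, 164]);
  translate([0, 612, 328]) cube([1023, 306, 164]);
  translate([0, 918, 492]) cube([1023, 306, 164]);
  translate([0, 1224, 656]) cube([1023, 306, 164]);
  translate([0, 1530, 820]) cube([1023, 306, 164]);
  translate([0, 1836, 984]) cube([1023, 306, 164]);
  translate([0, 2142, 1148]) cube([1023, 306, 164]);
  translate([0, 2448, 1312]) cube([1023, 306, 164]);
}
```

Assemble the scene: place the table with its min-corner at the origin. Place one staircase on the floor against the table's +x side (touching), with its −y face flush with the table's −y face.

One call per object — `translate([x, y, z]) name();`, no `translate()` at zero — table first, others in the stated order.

table();
translate([681, 0, 0]) staircase();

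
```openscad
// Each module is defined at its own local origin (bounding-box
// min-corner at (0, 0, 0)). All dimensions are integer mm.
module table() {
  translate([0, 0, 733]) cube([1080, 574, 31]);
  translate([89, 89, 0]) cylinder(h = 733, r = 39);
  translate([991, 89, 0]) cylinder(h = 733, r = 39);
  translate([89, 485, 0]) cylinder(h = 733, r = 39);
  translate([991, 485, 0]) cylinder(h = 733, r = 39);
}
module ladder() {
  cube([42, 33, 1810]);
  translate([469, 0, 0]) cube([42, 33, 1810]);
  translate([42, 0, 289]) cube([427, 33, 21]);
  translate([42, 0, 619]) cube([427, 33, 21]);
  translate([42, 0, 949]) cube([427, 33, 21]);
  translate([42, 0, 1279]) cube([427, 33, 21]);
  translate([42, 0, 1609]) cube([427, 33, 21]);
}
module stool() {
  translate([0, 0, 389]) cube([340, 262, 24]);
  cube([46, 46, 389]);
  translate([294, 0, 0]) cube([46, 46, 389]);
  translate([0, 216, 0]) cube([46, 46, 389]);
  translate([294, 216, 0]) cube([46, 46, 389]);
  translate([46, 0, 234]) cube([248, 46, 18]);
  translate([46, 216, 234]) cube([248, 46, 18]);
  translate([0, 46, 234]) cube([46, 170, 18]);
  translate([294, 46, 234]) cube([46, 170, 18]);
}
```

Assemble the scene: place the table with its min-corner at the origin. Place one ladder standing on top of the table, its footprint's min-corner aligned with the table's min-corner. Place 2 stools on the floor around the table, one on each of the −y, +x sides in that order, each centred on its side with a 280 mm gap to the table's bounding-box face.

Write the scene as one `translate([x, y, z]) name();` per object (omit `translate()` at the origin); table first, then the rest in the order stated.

table();
translate([0, 0, 764]) ladder();
translate([370, -542, 0]) stool();
translate([1360, 156, 0]) stool();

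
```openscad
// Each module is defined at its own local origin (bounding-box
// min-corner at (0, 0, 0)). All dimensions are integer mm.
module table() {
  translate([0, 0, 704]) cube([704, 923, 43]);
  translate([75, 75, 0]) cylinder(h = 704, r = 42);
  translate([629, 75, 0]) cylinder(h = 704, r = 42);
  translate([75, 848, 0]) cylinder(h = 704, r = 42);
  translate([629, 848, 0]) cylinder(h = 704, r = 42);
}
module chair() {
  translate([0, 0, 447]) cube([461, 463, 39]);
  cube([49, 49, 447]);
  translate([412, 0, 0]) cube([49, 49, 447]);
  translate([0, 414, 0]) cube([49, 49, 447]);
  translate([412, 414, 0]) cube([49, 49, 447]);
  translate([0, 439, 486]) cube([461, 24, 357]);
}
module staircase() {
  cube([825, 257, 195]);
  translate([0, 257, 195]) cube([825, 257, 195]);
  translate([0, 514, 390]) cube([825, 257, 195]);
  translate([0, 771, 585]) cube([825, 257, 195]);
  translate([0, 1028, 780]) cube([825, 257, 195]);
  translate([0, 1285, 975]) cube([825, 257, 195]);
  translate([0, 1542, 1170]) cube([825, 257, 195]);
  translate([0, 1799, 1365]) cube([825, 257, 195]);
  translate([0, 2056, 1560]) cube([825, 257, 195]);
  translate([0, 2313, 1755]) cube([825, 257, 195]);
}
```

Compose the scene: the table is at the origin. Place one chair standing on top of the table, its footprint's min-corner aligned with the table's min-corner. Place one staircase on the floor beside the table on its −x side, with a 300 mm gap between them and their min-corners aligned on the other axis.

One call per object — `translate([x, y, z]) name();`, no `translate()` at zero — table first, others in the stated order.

table();
translate([0, 0, 747]) chair();
translate([-1125, 0, 0]) staircase();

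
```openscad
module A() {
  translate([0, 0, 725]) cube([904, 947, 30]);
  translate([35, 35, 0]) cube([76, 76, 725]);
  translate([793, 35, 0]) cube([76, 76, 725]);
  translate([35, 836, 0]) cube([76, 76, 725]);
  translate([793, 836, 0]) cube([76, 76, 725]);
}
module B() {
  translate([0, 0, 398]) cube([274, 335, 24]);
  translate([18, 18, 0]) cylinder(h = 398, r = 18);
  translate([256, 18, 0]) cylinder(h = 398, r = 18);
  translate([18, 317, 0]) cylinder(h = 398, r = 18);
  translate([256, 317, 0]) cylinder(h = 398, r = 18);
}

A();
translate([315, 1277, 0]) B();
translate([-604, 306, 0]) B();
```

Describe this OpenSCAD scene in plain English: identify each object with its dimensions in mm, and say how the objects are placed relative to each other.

A is a rectangular dining table. The top is 904×947×30 mm with its upper surface at z = 755 mm. It stands on four 76×76 mm square legs, each inset 35 mm from the nearest pair of top edges, running from the floor to the underside of the top.

B is a simple wooden stool: a rectangular seat 274 mm (x) by 335 mm (y), 24 mm thick, top face at z = 422 mm, on four round legs, each 36 mm in diameter. The legs rest on z = 0, each leg's axis is inset half a diameter from the nearest pair of seat edges (so the leg's bounding box is flush with the corner).

Two stools sit around the table at the +y, −x sides.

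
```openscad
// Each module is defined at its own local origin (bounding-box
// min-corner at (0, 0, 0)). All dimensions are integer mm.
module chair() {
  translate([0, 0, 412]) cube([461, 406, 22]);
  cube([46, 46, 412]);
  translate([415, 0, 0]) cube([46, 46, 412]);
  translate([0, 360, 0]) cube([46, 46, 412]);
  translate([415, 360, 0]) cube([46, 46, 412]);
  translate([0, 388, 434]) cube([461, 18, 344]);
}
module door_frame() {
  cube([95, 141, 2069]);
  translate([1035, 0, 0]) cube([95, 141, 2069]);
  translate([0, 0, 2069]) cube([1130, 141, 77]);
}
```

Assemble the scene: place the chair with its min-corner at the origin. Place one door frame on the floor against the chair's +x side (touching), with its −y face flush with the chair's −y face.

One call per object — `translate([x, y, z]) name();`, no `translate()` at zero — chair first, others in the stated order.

chair();
translate([461, 0, 0]) door_frame();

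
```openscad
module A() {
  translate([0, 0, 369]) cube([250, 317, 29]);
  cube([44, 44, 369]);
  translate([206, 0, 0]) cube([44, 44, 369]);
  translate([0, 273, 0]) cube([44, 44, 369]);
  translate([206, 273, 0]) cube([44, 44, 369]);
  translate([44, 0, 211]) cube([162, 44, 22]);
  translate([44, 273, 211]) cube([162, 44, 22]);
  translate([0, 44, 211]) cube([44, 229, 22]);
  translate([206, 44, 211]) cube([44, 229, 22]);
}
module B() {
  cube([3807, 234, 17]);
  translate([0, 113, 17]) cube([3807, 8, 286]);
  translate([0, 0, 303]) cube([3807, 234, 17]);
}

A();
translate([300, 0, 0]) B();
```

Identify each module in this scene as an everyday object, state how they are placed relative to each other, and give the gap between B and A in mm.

The I-beam's nearest face is 50 mm from the stool's +x face.

A is a stool. B is an I-beam. The I-beam is on the floor beside the stool on its +x side. The gap between the I-beam and the stool is 50 mm.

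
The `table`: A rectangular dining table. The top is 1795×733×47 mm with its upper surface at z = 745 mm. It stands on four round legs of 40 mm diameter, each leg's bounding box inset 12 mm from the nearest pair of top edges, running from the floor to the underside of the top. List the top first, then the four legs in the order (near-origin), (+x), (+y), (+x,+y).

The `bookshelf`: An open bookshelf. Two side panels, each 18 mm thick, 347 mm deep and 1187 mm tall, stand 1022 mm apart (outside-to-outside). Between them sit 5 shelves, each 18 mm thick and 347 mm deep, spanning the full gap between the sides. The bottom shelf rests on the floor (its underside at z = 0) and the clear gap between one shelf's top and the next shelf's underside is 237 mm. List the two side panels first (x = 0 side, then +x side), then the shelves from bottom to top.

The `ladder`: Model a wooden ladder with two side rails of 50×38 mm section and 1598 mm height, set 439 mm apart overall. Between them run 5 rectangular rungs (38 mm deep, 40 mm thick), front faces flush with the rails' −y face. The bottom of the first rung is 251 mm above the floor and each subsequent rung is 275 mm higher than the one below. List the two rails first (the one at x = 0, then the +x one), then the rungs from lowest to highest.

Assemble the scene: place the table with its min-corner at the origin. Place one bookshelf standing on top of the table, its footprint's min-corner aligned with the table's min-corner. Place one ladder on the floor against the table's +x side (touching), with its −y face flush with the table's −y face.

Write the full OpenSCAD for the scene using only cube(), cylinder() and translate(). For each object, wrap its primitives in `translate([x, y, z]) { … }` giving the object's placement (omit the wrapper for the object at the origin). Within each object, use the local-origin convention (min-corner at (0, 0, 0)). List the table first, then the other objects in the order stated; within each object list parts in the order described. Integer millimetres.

translate([0, 0, 698]) cube([1795, 733, 47]);
translate([32, 32, 0]) cylinder(h = 698, r = 20);
translate([1763, 32, 0]) cylinder(h = 698, r = 20);
translate([32, 701, 0]) cylinder(h = 698, r = 20);
translate([1763, 701, 0]) cylinder(h = 698, r = 20);
translate([0, 0, 745]) {
  cube([18, 347, 1187]);
  translate([1004, 0, 0]) cube([18, 347, 1187]);
  translate([18, 0, 0]) cube([986, 347, 18]);
  translate([18, 0, 255]) cube([986, 347, 18]);
  translate([18, 0, 510]) cube([986, 347, 18]);
  translate([18, 0, 765]) cube([986, 347, 18]);
  translate([18, 0, 1020]) cube([986, 347, 18]);
}
translate([1795, 0, 0]) {
  cube([50, 38, 1598]);
  translate([389, 0, 0]) cube([50, 38, 1598]);
  translate([50, 0, 251]) cube([339, 38, 40]);
  translate([50, 0, 526]) cube([339, 38, 40]);
  translate([50, 0, 801]) cube([339, 38, 40]);
  translate([50, 0, 1076]) cube([339, 38, 40]);
  translate([50, 0, 1351]) cube([339, 38, 40]);
}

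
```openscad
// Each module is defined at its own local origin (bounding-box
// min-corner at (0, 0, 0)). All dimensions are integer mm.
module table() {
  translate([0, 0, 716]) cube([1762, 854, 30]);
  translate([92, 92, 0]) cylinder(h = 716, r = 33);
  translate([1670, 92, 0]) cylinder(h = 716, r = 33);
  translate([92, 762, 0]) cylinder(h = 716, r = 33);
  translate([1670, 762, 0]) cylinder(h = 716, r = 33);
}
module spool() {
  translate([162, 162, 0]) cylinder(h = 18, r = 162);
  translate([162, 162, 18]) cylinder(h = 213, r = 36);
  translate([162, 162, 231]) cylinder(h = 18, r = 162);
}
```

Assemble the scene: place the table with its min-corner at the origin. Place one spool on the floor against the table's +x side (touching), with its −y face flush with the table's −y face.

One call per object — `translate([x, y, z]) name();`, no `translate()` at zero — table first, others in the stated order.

table();
translate([1762, 0, 0]) spool();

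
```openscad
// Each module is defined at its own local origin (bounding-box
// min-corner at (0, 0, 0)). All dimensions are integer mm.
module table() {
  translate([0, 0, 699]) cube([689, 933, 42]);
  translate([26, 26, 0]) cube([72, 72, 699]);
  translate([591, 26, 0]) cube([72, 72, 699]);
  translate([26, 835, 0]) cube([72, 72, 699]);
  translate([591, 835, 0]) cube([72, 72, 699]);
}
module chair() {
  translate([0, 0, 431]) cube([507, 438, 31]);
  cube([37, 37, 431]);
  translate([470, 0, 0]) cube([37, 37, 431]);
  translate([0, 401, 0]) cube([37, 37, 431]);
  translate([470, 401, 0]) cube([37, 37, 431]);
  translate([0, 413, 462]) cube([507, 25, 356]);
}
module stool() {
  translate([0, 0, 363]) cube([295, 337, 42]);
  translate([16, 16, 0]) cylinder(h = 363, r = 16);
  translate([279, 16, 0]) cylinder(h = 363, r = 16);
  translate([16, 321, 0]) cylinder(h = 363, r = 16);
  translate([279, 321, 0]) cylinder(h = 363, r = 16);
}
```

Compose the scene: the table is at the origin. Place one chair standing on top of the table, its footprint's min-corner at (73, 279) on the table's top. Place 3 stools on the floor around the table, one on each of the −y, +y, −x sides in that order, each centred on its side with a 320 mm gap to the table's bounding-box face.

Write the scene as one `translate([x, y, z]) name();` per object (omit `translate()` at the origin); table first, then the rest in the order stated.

table();
translate([73, 279, 741]) chair();
translate([197, -657, 0]) stool();
translate([197, 1253, 0]) stool();
translate([-615, 298, 0]) stool();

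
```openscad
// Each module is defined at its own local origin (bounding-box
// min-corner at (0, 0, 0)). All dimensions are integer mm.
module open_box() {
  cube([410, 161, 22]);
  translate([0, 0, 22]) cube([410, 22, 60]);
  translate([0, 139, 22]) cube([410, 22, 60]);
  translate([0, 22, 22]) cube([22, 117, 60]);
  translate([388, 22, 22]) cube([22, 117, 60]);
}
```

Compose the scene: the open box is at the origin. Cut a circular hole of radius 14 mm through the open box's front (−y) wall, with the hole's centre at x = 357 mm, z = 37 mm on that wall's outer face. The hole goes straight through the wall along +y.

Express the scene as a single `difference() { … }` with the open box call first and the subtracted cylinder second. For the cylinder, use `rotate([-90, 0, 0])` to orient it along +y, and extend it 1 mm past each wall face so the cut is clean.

difference() {
  open_box();
  translate([357, -1, 37]) rotate([-90, 0, 0]) cylinder(h = 24, r = 14);
}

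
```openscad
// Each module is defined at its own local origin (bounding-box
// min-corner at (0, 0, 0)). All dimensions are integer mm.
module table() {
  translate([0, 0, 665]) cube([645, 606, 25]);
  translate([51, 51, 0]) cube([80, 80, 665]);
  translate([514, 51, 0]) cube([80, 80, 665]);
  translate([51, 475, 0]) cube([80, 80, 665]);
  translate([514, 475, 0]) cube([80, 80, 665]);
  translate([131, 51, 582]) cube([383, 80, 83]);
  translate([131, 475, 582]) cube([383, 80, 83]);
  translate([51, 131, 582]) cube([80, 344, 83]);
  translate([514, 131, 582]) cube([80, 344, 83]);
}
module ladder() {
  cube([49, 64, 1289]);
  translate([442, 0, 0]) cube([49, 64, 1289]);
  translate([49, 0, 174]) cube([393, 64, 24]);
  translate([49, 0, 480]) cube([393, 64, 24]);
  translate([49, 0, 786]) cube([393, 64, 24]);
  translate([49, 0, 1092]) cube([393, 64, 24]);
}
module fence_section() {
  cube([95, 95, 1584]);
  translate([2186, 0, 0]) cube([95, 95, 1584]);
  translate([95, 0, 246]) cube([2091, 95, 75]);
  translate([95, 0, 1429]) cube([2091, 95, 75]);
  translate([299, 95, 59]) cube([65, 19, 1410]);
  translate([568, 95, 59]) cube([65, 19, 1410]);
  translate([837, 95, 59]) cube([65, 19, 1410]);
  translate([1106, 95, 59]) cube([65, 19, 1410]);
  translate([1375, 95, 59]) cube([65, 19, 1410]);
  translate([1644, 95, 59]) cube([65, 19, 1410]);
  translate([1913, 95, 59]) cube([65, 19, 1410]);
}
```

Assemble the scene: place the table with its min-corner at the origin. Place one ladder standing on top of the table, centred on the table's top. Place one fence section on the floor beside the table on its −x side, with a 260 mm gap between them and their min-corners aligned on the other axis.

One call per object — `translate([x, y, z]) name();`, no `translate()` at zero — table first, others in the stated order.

table();
translate([77, 271, 690]) ladder();
translate([-2541, 0, 0]) fence_section();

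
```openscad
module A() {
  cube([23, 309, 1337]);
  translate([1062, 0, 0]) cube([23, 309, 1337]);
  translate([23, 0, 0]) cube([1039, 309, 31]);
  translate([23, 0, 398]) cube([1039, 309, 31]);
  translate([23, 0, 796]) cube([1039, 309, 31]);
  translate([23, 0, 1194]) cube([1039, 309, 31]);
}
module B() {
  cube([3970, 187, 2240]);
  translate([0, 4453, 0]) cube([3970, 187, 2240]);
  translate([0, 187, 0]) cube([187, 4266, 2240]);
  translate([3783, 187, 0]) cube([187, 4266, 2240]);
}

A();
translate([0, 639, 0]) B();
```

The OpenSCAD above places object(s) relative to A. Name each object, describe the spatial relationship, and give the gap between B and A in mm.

A is a bookshelf. B is a house frame. The house frame is on the floor beside the bookshelf on its +y side. The gap between the house frame and the bookshelf is 330 mm.

The house frame's nearest face is 330 mm from the bookshelf's +y face.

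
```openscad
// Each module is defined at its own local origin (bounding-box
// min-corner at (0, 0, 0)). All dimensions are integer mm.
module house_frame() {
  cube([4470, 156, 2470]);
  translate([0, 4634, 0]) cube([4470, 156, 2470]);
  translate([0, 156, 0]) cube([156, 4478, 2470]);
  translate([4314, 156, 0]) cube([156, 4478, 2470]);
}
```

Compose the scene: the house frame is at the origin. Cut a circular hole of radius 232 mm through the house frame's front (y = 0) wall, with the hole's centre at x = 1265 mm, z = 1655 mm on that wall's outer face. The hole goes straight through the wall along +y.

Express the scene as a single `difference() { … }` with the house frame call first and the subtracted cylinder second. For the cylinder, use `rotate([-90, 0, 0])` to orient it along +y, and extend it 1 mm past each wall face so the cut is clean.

difference() {
  house_frame();
  translate([1265, -1, 1655]) rotate([-90, 0, 0]) cylinder(h = 158, r = 232);
}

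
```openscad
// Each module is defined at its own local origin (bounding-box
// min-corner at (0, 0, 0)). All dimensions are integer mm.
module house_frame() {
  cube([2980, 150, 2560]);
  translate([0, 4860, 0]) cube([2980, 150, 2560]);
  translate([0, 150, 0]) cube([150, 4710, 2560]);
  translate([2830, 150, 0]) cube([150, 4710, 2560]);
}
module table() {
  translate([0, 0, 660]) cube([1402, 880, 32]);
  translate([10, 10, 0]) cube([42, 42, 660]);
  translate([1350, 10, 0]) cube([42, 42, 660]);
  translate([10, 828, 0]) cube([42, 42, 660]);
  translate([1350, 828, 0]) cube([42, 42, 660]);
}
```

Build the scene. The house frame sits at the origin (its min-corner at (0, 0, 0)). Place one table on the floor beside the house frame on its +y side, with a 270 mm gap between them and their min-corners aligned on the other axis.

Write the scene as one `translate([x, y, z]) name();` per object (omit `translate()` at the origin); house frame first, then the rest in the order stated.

house_frame();
translate([0, 5280, 0]) table();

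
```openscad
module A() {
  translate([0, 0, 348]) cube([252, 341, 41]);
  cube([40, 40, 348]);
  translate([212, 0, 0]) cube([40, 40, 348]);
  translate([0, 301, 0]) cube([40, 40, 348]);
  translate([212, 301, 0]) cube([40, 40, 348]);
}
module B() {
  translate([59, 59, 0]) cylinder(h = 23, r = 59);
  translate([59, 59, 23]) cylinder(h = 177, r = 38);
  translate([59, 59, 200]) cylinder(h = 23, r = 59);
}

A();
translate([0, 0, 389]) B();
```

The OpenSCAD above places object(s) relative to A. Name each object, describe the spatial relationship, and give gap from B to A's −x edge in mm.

A is a stool. B is a spool. The spool is on top of the stool. The gap from the spool to the stool's −x edge is 0 mm.

The spool's min-x is at 0; the stool's min-x is 0; gap = 0 mm.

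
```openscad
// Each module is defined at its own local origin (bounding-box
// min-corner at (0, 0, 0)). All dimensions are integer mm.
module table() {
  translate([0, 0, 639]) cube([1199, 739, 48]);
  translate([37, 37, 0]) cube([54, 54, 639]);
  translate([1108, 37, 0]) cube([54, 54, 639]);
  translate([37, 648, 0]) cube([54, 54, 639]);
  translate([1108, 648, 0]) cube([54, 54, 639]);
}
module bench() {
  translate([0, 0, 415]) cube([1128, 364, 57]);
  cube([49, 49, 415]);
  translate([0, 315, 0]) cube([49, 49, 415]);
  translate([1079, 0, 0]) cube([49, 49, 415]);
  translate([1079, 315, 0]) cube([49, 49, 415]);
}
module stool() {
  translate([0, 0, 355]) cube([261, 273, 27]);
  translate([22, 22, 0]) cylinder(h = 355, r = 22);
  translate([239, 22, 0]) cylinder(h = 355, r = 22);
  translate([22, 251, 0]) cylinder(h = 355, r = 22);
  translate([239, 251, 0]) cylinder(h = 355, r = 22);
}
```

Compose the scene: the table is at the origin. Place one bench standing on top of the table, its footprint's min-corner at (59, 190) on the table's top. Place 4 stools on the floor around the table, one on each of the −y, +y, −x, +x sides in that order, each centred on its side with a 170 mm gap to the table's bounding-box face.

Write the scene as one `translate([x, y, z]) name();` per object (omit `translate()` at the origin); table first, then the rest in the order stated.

table();
translate([59, 190, 687]) bench();
translate([469, -443, 0]) stool();
translate([469, 909, 0]) stool();
translate([-431, 233, 0]) stool();
translate([1369, 233, 0]) stool();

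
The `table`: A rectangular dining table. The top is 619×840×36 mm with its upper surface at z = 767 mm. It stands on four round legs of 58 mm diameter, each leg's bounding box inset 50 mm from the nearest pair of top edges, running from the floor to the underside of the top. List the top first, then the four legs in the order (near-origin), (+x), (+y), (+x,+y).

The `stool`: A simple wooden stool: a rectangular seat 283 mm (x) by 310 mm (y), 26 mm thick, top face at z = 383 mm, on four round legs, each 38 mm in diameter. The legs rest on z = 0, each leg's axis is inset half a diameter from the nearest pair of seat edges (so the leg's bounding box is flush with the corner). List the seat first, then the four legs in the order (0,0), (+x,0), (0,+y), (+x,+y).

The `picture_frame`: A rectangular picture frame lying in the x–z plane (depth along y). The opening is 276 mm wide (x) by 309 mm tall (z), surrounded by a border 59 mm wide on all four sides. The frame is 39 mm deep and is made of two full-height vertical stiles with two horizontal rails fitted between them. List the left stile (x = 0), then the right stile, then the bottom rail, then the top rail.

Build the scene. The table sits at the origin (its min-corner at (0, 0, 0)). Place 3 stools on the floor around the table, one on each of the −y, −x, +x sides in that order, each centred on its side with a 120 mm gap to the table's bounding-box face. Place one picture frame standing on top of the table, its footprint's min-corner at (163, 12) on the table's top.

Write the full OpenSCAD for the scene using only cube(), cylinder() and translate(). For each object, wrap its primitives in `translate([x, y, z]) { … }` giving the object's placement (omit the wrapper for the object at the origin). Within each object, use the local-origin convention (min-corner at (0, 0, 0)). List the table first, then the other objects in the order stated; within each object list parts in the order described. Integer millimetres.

translate([0, 0, 731]) cube([619, 840, 36]);
translate([79, 79, 0]) cylinder(h = 731, r = 29);
translate([540, 79, 0]) cylinder(h = 731, r = 29);
translate([79, 761, 0]) cylinder(h = 731, r = 29);
translate([540, 761, 0]) cylinder(h = 731, r = 29);
translate([168, -430, 0]) {
  translate([0, 0, 357]) cube([283, 310, 26]);
  translate([19, 19, 0]) cylinder(h = 357, r = 19);
  translate([264, 19, 0]) cylinder(h = 357, r = 19);
  translate([19, 291, 0]) cylinder(h = 357, r = 19);
  translate([264, 291, 0]) cylinder(h = 357, r = 19);
}
translate([-403, 265, 0]) {
  translate([0, 0, 357]) cube([283, 310, 26]);
  translate([19, 19, 0]) cylinder(h = 357, r = 19);
  translate([264, 19, 0]) cylinder(h = 357, r = 19);
  translate([19, 291, 0]) cylinder(h = 357, r = 19);
  translate([264, 291, 0]) cylinder(h = 357, r = 19);
}
translate([739, 265, 0]) {
  translate([0, 0, 357]) cube([283, 310, 26]);
  translate([19, 19, 0]) cylinder(h = 357, r = 19);
  translate([264, 19, 0]) cylinder(h = 357, r = 19);
  translate([19, 291, 0]) cylinder(h = 357, r = 19);
  translate([264, 291, 0]) cylinder(h = 357, r = 19);
}
translate([163, 12, 767]) {
  cube([59, 39, 427]);
  translate([335, 0, 0]) cube([59, 39, 427]);
  translate([59, 0, 0]) cube([276, 39, 59]);
  translate([59, 0, 368]) cube([276, 39, 59]);
}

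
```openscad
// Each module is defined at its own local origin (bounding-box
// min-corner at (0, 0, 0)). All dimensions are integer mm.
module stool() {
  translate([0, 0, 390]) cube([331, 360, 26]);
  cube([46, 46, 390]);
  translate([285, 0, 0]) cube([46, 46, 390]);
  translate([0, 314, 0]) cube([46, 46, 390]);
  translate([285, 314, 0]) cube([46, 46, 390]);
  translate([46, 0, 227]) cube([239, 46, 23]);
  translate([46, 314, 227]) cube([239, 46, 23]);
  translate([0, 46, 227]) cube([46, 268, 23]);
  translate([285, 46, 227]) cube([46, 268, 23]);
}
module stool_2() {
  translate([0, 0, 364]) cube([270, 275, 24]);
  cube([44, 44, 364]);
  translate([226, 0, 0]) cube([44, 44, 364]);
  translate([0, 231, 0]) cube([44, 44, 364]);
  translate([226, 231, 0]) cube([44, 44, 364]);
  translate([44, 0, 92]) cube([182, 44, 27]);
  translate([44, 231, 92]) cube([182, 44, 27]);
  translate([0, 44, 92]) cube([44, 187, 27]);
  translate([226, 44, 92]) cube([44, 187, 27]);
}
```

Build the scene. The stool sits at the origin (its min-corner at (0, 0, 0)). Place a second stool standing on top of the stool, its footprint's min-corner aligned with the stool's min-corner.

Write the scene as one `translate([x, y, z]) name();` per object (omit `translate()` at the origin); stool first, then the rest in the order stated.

stool();
translate([0, 0, 416]) stool_2();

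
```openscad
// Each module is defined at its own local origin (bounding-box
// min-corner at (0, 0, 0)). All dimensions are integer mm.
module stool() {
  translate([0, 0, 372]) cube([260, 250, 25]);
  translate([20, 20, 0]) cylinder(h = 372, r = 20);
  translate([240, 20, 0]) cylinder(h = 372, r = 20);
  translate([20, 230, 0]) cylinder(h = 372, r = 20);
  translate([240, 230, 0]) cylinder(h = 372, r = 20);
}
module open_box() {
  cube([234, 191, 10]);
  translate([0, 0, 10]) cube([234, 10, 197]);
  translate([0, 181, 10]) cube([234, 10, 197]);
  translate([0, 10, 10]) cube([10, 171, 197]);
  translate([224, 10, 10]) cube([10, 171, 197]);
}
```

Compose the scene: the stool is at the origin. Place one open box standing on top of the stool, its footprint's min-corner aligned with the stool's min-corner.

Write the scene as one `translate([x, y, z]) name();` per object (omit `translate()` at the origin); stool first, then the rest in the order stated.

stool();
translate([0, 0, 397]) open_box();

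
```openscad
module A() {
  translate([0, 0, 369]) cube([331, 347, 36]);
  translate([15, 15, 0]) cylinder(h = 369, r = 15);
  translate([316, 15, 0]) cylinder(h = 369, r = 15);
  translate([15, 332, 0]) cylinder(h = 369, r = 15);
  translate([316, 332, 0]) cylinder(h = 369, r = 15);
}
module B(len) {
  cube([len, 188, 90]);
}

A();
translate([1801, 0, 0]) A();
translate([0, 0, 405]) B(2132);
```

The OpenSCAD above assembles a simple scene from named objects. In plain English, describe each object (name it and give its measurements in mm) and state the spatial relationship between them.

A is a four-legged stool. The seat is 331×347 mm, 36 mm thick, top at z = 405 mm. It stands on four round legs, each 30 mm in diameter, from z = 0 to the seat underside, each leg's axis is inset half a diameter from the nearest pair of seat edges (so the leg's bounding box is flush with the corner).

B is a rectangular beam 2132 mm long (x), 188 mm deep (y), 90 mm thick (z).

The beam spans the tops of two stools placed 1470 mm apart, resting at z = 405 mm.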